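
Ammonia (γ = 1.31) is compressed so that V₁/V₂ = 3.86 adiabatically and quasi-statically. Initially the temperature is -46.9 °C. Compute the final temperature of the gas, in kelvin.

Adiabatic: T₁V₁^(γ−1) = T₂V₂^(γ−1) ⇒ T₂ = T₁ (V₁/V₂)^(γ−1).
T₁ = -46.9 °C = 226.2 K.
T₂ = 226.2 × 3.86^(0.31) = 343.9 K.

T₂ ≈ 344 K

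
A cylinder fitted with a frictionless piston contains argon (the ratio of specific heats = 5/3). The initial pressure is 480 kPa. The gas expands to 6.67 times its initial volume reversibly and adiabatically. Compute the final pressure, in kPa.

P₂ ≈ 20.3 kPa

Since PV^γ is constant along a reversible adiabat, P₂ = P₁ (V₁/V₂)^γ.
P₂ = 480 × (1/6.67)^(5/3) = 20.31 kPa.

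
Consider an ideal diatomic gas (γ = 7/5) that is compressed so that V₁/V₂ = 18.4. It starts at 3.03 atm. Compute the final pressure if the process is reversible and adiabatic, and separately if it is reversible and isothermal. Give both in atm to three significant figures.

Isothermal: P₂ = P₁(V₁/V₂) = 3.03×18.4 = 55.75 atm.
Adiabatic: P₂ = P₁(V₁/V₂)^γ = 3.03×18.4^(7/5) = 178.7 atm.

adiabatic: 179 atm; isothermal: 55.8 atm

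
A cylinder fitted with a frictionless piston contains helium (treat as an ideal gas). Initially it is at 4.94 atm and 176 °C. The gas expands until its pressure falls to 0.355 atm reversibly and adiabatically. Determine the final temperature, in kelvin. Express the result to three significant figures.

Adiabatic: T₂/T₁ = (P₂/P₁)^((γ−1)/γ).
For a monatomic ideal gas γ = 5/3, so (γ−1)/γ = 2/5.
T₁ = 176 °C = 449.1 K.
T₂ = 449.1 × (0.355/4.94)^(2/5) = 156.7 K.

T₂ ≈ 157 K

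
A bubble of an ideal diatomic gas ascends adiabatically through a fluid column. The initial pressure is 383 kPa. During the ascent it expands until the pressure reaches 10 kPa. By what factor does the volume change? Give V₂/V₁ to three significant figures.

From PV^γ = const, V₂/V₁ = (P₁/P₂)^(1/γ).
For a diatomic ideal gas γ = 7/5.
V₂/V₁ = (383/10)^(5/7) = 13.52.

V₂/V₁ ≈ 13.5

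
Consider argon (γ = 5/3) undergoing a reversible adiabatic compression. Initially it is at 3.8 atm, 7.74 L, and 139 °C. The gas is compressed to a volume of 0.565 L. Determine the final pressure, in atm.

Adiabatic: P₁V₁^γ = P₂V₂^γ ⇒ P₂ = P₁ (V₁/V₂)^γ.
P₂ = 3.8 × (7.74/0.565)^(5/3) = 298 atm.

P₂ ≈ 298 atm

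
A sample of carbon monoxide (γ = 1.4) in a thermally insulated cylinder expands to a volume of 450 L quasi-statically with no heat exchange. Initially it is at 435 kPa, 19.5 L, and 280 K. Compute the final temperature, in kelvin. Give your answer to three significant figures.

T₂ ≈ 79.8 K

Adiabatic: T₁V₁^(γ−1) = T₂V₂^(γ−1) ⇒ T₂ = T₁ (V₁/V₂)^(γ−1).
T₂ = 280 × (19.5/450)^(0.4) = 79.78 K.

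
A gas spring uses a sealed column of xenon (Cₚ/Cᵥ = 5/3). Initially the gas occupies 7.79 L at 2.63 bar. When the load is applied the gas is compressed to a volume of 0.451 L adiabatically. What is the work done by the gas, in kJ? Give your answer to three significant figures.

W ≈ -17.5 kJ

P₂ = P₁(V₁/V₂)^γ = 2.63×(7.79/0.451)^(5/3) = 303.5 bar.
For a reversible adiabat, W_by_gas = (P₁V₁ − P₂V₂)/(γ−1).
W_by = (263000×0.00779 − 3.035×10^7×0.000451) / (2/3) = -17460 J.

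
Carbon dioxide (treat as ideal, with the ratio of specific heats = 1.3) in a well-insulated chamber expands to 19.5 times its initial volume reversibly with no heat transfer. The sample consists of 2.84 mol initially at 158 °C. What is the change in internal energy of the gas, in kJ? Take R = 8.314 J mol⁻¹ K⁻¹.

ΔU ≈ -20.0 kJ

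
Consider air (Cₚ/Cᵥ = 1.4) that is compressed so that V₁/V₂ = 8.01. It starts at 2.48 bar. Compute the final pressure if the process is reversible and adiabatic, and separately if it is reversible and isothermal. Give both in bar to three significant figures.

Isothermal: P₂ = P₁(V₁/V₂) = 2.48×8.01 = 19.86 bar.
Adiabatic: P₂ = P₁(V₁/V₂)^γ = 2.48×8.01^(1.4) = 45.66 bar.

adiabatic: 45.7 bar; isothermal: 19.9 bar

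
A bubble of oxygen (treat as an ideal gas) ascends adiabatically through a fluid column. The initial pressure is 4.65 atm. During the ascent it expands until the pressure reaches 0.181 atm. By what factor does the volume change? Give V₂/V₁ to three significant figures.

V₂/V₁ ≈ 10.2

From PV^γ = const, V₂/V₁ = (P₁/P₂)^(1/γ).
For a diatomic ideal gas γ = 7/5.
V₂/V₁ = (4.65/0.181)^(5/7) = 10.16.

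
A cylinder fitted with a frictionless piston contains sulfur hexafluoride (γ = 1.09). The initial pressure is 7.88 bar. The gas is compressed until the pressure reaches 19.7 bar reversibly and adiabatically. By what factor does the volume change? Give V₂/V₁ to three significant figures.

V₂/V₁ ≈ 0.431

From PV^γ = const, V₂/V₁ = (P₁/P₂)^(1/γ).
V₂/V₁ = (7.88/19.7)^(0.917) = 0.4314.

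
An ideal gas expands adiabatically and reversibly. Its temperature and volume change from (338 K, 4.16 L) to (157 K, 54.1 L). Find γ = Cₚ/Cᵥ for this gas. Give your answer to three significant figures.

γ ≈ 1.30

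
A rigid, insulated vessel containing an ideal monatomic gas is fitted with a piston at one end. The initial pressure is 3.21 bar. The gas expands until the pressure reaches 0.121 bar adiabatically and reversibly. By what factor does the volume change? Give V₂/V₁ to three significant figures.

From PV^γ = const, V₂/V₁ = (P₁/P₂)^(1/γ).
For a monatomic ideal gas γ = 5/3.
V₂/V₁ = (3.21/0.121)^(3/5) = 7.149.

V₂/V₁ ≈ 7.15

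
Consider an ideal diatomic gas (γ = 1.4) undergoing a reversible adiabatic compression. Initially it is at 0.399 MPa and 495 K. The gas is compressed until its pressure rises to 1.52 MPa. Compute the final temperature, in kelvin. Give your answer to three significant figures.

T₂ ≈ 725 K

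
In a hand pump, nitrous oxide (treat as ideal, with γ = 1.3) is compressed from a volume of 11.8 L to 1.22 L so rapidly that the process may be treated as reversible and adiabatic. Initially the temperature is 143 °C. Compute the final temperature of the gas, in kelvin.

T₂ ≈ 822 K

For a reversible adiabat TV^(γ−1) is constant, so T₂ = T₁ (V₁/V₂)^(γ−1).
T₁ = 143 °C = 416.1 K.
T₂ = 416.1 × (11.8/1.22)^(0.3) = 822.1 K.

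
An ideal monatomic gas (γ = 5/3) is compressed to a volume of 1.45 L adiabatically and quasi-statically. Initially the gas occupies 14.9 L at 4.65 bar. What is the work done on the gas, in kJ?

W ≈ 38.7 kJ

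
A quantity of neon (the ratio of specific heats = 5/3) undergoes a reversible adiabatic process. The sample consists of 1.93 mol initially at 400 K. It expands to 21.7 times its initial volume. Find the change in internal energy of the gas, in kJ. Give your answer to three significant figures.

Adiabatic: T₁V₁^(γ−1) = T₂V₂^(γ−1) ⇒ T₂ = T₁ (V₁/V₂)^(γ−1).
T₂ = 400 × (1/21.7)^(2/3) = 51.41 K.
Q = 0, so ΔU = W_on_gas = nCᵥΔT with Cᵥ = R/(γ−1) = 12.47 J/(mol·K).
ΔU = 1.93 × 12.47 × (51.41 − 400) = -8390 J.

ΔU ≈ -8.39 kJ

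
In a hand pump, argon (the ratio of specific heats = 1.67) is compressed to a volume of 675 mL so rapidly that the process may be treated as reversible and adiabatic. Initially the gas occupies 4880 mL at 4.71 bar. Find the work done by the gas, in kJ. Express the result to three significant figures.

P₂ = P₁(V₁/V₂)^γ = 4.71×(4880/675)^(1.67) = 128.2 bar.
For a reversible adiabat, W_by_gas = (P₁V₁ − P₂V₂)/(γ−1).
W_by = (471000×0.00488 − 1.282×10^7×0.000675) / (0.67) = -9481 J.

W ≈ -9.48 kJ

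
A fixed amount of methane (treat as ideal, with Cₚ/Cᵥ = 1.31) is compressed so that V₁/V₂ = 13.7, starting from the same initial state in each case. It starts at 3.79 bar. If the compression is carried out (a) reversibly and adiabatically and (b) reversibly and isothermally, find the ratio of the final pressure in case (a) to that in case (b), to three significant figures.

Isothermal: P_b = P₁(V₁/V₂) = 3.79×13.7.
Adiabatic: P_a = P₁(V₁/V₂)^γ = 3.79×13.7^(1.31).
P_a/P_b = (V₁/V₂)^(γ−1) = 13.7^(0.31) = 2.251.

P_adiabatic / P_isothermal ≈ 2.25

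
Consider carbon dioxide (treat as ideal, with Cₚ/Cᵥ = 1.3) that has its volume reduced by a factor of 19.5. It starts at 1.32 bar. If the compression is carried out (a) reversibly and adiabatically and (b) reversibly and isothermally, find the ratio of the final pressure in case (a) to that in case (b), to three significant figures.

P_adiabatic / P_isothermal ≈ 2.44

Isothermal: P_b = P₁(V₁/V₂) = 1.32×19.5.
Adiabatic: P_a = P₁(V₁/V₂)^γ = 1.32×19.5^(1.3).
P_a/P_b = (V₁/V₂)^(γ−1) = 19.5^(0.3) = 2.438.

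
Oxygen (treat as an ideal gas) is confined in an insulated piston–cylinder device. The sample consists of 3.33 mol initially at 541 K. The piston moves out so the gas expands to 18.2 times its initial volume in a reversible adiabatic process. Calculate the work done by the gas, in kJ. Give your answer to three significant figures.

W ≈ 25.7 kJ

For a reversible adiabat TV^(γ−1) is constant, so T₂ = T₁ (V₁/V₂)^(γ−1).
γ = 7/5 for a diatomic ideal gas, so γ−1 = 2/5.
T₂ = 541 × (1/18.2)^(2/5) = 169.5 K.
Q = 0, so ΔU = W_on_gas = nCᵥΔT with Cᵥ = R/(γ−1) = 20.79 J/(mol·K).
ΔU = 3.33 × 20.79 × (169.5 − 541) = -25710 J.
Work done by the gas = −ΔU = 25710 J.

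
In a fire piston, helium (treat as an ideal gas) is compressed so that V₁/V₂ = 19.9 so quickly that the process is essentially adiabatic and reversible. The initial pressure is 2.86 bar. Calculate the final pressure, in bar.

Since PV^γ is constant along a reversible adiabat, P₂ = P₁ (V₁/V₂)^γ.
For a monatomic ideal gas γ = 5/3.
P₂ = 2.86 × 19.9^(5/3) = 417.9 bar.

P₂ ≈ 418 bar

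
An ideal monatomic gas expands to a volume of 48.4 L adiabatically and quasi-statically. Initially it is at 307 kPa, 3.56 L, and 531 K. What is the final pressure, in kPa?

P₂ ≈ 3.96 kPa

Since PV^γ is constant along a reversible adiabat, P₂ = P₁ (V₁/V₂)^γ.
γ = 5/3 for a monatomic ideal gas.
P₂ = 307 × (3.56/48.4)^(5/3) = 3.964 kPa.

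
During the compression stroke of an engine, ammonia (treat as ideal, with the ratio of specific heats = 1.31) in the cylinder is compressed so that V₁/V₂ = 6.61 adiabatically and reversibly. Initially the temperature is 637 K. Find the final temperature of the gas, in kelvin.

For a reversible adiabat TV^(γ−1) is constant, so T₂ = T₁ (V₁/V₂)^(γ−1).
T₂ = 637 × 6.61^(0.31) = 1144 K.

T₂ ≈ 1140 K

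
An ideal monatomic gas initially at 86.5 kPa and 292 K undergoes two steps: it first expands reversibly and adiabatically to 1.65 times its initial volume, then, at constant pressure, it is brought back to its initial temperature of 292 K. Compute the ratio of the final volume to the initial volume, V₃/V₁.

V₃/V₁ ≈ 2.30

For a monatomic ideal gas γ = 5/3.
Adiabatic step: V₂/V₁ = 1.65; T₂ = T₁·(1/1.65)^(2/3) = 209.1 K.
Isobaric step: V₃/V₂ = T₃/T₂ = 292/209.1.
V₃/V₁ = (V₂/V₁)(V₃/V₂) = 1.65 × (292/209.1) = 2.304.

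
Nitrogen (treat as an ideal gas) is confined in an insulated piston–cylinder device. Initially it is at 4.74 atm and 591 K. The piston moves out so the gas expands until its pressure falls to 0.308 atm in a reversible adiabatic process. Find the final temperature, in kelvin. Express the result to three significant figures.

T₂ ≈ 271 K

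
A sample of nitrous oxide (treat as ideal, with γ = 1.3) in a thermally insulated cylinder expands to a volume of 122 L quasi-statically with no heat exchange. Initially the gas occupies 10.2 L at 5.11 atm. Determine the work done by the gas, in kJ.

P₂ = P₁(V₁/V₂)^γ = 5.11×(10.2/122)^(1.3) = 0.2029 atm.
For a reversible adiabat, W_by_gas = (P₁V₁ − P₂V₂)/(γ−1).
W_by = (517800×0.0102 − 20560×0.122) / (0.3) = 9243 J.

W ≈ 9.24 kJ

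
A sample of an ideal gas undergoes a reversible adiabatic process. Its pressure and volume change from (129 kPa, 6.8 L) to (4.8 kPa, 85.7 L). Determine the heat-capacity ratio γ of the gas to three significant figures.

PV^γ = const ⇒ γ = ln(P₂/P₁) / ln(V₁/V₂).
γ = ln(4.8/129) / ln(6.8/85.7) = 1.299.

γ ≈ 1.30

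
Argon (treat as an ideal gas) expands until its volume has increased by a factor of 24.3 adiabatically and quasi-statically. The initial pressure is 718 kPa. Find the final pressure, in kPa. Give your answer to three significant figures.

Since PV^γ is constant along a reversible adiabat, P₂ = P₁ (V₁/V₂)^γ.
For a monatomic ideal gas γ = 5/3.
P₂ = 718 × (1/24.3)^(5/3) = 3.522 kPa.

P₂ ≈ 3.52 kPa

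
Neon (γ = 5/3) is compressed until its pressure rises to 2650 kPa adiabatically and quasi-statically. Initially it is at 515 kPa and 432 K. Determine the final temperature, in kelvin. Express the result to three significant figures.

Along an adiabat T P^((1−γ)/γ) is constant, so T₂ = T₁ (P₂/P₁)^((γ−1)/γ).
T₂ = 432 × (2650/515)^(2/5) = 831.9 K.

T₂ ≈ 832 K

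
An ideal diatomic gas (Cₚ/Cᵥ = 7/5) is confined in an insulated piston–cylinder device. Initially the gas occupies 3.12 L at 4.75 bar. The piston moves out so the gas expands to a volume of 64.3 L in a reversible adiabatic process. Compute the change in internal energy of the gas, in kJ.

P₂ = P₁(V₁/V₂)^γ = 4.75×(3.12/64.3)^(7/5) = 0.06871 bar.
For a reversible adiabat, W_by_gas = (P₁V₁ − P₂V₂)/(γ−1).
W_by = (475000×0.00312 − 6871×0.0643) / (2/5) = 2601 J.
Q = 0 ⇒ ΔU = −W_by = -2601 J.

ΔU ≈ -2.60 kJ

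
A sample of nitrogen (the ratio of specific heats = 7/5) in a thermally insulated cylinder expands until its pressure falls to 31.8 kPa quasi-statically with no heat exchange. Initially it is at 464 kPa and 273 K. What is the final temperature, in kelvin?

T₂ ≈ 127 K

Adiabatic: T₂/T₁ = (P₂/P₁)^((γ−1)/γ).
T₂ = 273 × (31.8/464)^(2/7) = 126.9 K.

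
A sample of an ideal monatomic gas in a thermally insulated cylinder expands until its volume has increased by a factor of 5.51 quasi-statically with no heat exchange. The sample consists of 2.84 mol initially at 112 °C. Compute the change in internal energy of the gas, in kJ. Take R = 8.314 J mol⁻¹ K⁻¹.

ΔU ≈ -9.27 kJ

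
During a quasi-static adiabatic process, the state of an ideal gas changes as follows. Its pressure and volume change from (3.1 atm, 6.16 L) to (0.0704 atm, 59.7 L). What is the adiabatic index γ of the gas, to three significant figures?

γ ≈ 1.67

PV^γ = const ⇒ γ = ln(P₂/P₁) / ln(V₁/V₂).
γ = ln(0.0704/3.1) / ln(6.16/59.7) = 1.666.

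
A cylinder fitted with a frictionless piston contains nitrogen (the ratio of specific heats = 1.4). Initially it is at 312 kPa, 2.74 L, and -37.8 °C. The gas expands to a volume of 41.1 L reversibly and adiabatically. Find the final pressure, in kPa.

Adiabatic: P₁V₁^γ = P₂V₂^γ ⇒ P₂ = P₁ (V₁/V₂)^γ.
P₂ = 312 × (2.74/41.1)^(1.4) = 7.041 kPa.

P₂ ≈ 7.04 kPa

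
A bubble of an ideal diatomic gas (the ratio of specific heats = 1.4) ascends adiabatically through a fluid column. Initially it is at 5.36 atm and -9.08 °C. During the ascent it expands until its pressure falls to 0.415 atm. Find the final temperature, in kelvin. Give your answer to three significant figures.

Adiabatic: T₂/T₁ = (P₂/P₁)^((γ−1)/γ).
T₁ = -9.08 °C = 264.1 K.
T₂ = 264.1 × (0.415/5.36)^(0.286) = 127.1 K.

T₂ ≈ 127 K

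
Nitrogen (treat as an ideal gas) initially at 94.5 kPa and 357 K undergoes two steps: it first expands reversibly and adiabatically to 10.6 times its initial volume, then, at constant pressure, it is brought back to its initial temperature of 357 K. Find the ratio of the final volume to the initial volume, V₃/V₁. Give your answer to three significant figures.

For a diatomic ideal gas γ = 7/5.
Adiabatic step: V₂/V₁ = 10.6; T₂ = T₁·(1/10.6)^(2/5) = 138.8 K.
Isobaric step: V₃/V₂ = T₃/T₂ = 357/138.8.
V₃/V₁ = (V₂/V₁)(V₃/V₂) = 10.6 × (357/138.8) = 27.25.

V₃/V₁ ≈ 27.3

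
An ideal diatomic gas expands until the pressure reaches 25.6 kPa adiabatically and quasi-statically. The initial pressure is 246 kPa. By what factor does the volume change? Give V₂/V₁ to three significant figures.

From PV^γ = const, V₂/V₁ = (P₁/P₂)^(1/γ).
For a diatomic ideal gas γ = 7/5.
V₂/V₁ = (246/25.6)^(5/7) = 5.034.

V₂/V₁ ≈ 5.03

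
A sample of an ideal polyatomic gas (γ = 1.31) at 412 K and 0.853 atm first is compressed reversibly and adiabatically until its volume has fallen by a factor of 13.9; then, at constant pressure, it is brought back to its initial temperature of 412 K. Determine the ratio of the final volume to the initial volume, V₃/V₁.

V₃/V₁ ≈ 0.0318

Adiabatic step: V₂/V₁ = 0.07194; T₂ = T₁·13.9^(0.31) = 931.6 K.
Isobaric step: V₃/V₂ = T₃/T₂ = 412/931.6.
V₃/V₁ = (V₂/V₁)(V₃/V₂) = 0.07194 × (412/931.6) = 0.03182.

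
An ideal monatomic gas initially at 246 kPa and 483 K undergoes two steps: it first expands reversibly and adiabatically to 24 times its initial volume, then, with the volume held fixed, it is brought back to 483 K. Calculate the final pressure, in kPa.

For a monatomic ideal gas γ = 5/3.
Adiabatic step (PV^γ = const): P₂ = 246×(1/24)^(5/3) = 1.232 kPa; T₂ = 483×(1/24)^(2/3) = 58.05 K.
Isochoric: P₃ = P₂(T₃/T₂) = 1.232 × (483/58.05) = 10.25 kPa.

P₃ ≈ 10.2 kPa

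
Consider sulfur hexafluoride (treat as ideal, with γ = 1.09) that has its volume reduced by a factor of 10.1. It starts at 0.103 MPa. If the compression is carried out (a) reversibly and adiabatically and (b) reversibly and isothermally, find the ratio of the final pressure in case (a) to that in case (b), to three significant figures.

Isothermal: P_b = P₁(V₁/V₂) = 0.103×10.1.
Adiabatic: P_a = P₁(V₁/V₂)^γ = 0.103×10.1^(1.09).
P_a/P_b = (V₁/V₂)^(γ−1) = 10.1^(0.09) = 1.231.

P_adiabatic / P_isothermal ≈ 1.23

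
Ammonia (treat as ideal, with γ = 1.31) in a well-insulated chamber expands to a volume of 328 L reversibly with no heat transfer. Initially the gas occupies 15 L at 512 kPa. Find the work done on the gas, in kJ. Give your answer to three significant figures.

P₂ = P₁(V₁/V₂)^γ = 512×(15/328)^(1.31) = 8.998 kPa.
For a reversible adiabat, W_by_gas = (P₁V₁ − P₂V₂)/(γ−1).
W_by = (512000×0.015 − 8998×0.328) / (0.31) = 15250 J.
W_on_gas = −W_by = -15250 J.

W ≈ -15.3 kJ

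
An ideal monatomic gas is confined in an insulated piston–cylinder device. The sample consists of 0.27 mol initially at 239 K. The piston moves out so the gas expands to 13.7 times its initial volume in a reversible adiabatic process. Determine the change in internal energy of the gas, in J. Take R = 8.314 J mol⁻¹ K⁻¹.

ΔU ≈ -664 J

For a reversible adiabat TV^(γ−1) is constant, so T₂ = T₁ (V₁/V₂)^(γ−1).
γ = 5/3 for a monatomic ideal gas, so γ−1 = 2/3.
T₂ = 239 × (1/13.7)^(2/3) = 41.74 K.
Q = 0, so ΔU = W_on_gas = nCᵥΔT with Cᵥ = R/(γ−1) = 12.47 J/(mol·K).
ΔU = 0.27 × 12.47 × (41.74 − 239) = -664.2 J.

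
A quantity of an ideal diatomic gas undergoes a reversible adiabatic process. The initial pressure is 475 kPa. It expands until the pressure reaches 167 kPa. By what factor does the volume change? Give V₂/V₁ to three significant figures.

From PV^γ = const, V₂/V₁ = (P₁/P₂)^(1/γ).
For a diatomic ideal gas γ = 7/5.
V₂/V₁ = (475/167)^(5/7) = 2.11.

V₂/V₁ ≈ 2.11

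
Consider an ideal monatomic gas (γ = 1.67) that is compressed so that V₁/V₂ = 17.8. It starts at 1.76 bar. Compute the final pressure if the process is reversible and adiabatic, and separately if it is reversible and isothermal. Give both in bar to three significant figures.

adiabatic: 216 bar; isothermal: 31.3 bar

Isothermal: P₂ = P₁(V₁/V₂) = 1.76×17.8 = 31.33 bar.
Adiabatic: P₂ = P₁(V₁/V₂)^γ = 1.76×17.8^(1.67) = 215.6 bar.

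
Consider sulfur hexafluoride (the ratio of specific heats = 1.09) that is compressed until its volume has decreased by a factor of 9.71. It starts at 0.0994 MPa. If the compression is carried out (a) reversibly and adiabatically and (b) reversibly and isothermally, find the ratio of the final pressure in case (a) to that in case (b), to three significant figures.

P_adiabatic / P_isothermal ≈ 1.23

Isothermal: P_b = P₁(V₁/V₂) = 0.0994×9.71.
Adiabatic: P_a = P₁(V₁/V₂)^γ = 0.0994×9.71^(1.09).
P_a/P_b = (V₁/V₂)^(γ−1) = 9.71^(0.09) = 1.227.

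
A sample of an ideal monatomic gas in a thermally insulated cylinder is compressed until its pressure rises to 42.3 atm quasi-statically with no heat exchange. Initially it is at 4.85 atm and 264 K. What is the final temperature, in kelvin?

T₂ ≈ 628 K

Adiabatic: T₂/T₁ = (P₂/P₁)^((γ−1)/γ).
For a monatomic ideal gas γ = 5/3, so (γ−1)/γ = 2/5.
T₂ = 264 × (42.3/4.85)^(2/5) = 627.8 K.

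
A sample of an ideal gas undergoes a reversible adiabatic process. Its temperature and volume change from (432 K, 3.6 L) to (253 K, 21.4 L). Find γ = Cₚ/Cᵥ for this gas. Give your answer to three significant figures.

γ ≈ 1.30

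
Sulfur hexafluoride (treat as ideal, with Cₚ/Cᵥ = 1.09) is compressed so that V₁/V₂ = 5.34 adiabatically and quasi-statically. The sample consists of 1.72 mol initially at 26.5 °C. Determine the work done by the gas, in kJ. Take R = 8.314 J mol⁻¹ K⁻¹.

Adiabatic: T₁V₁^(γ−1) = T₂V₂^(γ−1) ⇒ T₂ = T₁ (V₁/V₂)^(γ−1).
T₁ = 26.5 °C = 299.6 K.
T₂ = 299.6 × 5.34^(0.09) = 348.4 K.
Q = 0, so ΔU = W_on_gas = nCᵥΔT with Cᵥ = R/(γ−1) = 92.38 J/(mol·K).
ΔU = 1.72 × 92.38 × (348.4 − 299.6) = 7748 J.
Work done by the gas = −ΔU = -7748 J.

W ≈ -7.75 kJ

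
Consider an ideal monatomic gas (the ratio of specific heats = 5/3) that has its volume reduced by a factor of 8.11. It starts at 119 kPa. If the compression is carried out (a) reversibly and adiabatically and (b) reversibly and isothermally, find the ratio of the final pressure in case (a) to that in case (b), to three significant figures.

P_adiabatic / P_isothermal ≈ 4.04

Isothermal: P_b = P₁(V₁/V₂) = 119×8.11.
Adiabatic: P_a = P₁(V₁/V₂)^γ = 119×8.11^(5/3).
P_a/P_b = (V₁/V₂)^(γ−1) = 8.11^(2/3) = 4.037.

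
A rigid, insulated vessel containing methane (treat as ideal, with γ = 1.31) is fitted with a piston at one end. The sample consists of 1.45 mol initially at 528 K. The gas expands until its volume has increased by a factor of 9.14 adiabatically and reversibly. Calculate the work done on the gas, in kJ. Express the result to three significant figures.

W ≈ -10.2 kJ

Adiabatic: T₁V₁^(γ−1) = T₂V₂^(γ−1) ⇒ T₂ = T₁ (V₁/V₂)^(γ−1).
T₂ = 528 × (1/9.14)^(0.31) = 265.9 K.
Q = 0, so ΔU = W_on_gas = nCᵥΔT with Cᵥ = R/(γ−1) = 26.82 J/(mol·K).
ΔU = 1.45 × 26.82 × (265.9 − 528) = -10190 J.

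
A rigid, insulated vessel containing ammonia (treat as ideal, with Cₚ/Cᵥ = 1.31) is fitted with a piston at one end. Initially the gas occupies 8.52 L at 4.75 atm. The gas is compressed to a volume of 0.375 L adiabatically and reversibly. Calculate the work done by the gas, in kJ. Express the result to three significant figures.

P₂ = P₁(V₁/V₂)^γ = 4.75×(8.52/0.375)^(1.31) = 284.2 atm.
For a reversible adiabat, W_by_gas = (P₁V₁ − P₂V₂)/(γ−1).
W_by = (481300×0.00852 − 2.879×10^7×0.000375) / (0.31) = -21600 J.

W ≈ -21.6 kJ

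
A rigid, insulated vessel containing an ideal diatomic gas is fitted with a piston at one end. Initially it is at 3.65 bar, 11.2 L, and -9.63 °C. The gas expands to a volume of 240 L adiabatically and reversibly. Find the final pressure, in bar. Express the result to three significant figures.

P₂ ≈ 0.0500 bar

Since PV^γ is constant along a reversible adiabat, P₂ = P₁ (V₁/V₂)^γ.
γ = 7/5 for a diatomic ideal gas.
P₂ = 3.65 × (11.2/240)^(7/5) = 0.04999 bar.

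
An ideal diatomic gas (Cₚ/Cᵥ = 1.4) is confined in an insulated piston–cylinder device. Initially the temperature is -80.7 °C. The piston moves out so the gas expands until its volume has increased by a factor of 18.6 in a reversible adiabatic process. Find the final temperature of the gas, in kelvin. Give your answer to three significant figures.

T₂ ≈ 59.8 K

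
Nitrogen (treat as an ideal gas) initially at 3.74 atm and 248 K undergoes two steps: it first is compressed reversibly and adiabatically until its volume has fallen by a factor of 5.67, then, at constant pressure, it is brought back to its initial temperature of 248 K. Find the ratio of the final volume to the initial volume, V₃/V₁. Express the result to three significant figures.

V₃/V₁ ≈ 0.0881

For a diatomic ideal gas γ = 7/5.
Adiabatic step: V₂/V₁ = 0.1764; T₂ = T₁·5.67^(2/5) = 496.5 K.
Isobaric step: V₃/V₂ = T₃/T₂ = 248/496.5.
V₃/V₁ = (V₂/V₁)(V₃/V₂) = 0.1764 × (248/496.5) = 0.0881.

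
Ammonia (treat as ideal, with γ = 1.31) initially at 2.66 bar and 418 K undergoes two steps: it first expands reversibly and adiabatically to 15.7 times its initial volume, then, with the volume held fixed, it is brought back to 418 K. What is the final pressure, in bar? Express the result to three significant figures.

P₃ ≈ 0.169 bar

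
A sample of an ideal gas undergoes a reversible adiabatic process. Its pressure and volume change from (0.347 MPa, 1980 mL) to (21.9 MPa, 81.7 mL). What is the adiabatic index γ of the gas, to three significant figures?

γ ≈ 1.30

PV^γ = const ⇒ γ = ln(P₂/P₁) / ln(V₁/V₂).
γ = ln(21.9/0.347) / ln(1980/81.7) = 1.3.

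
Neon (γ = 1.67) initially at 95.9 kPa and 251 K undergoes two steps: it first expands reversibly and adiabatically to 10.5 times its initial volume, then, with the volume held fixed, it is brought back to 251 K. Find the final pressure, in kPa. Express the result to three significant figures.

P₃ ≈ 9.13 kPa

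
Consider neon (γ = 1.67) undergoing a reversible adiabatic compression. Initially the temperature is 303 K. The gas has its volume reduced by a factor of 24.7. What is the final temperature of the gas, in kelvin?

Adiabatic: T₁V₁^(γ−1) = T₂V₂^(γ−1) ⇒ T₂ = T₁ (V₁/V₂)^(γ−1).
T₂ = 303 × 24.7^(0.67) = 2597 K.

T₂ ≈ 2600 K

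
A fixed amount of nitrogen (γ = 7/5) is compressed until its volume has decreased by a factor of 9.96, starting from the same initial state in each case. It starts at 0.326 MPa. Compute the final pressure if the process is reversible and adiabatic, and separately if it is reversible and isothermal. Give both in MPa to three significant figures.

adiabatic: 8.14 MPa; isothermal: 3.25 MPa

Isothermal: P₂ = P₁(V₁/V₂) = 0.326×9.96 = 3.247 MPa.
Adiabatic: P₂ = P₁(V₁/V₂)^γ = 0.326×9.96^(7/5) = 8.143 MPa.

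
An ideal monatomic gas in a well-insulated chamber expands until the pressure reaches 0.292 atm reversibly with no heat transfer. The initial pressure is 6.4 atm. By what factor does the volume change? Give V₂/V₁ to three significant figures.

V₂/V₁ ≈ 6.37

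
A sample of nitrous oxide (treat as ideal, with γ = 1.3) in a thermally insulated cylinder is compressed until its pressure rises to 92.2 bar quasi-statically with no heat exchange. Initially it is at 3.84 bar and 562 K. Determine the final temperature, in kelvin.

T₂ ≈ 1170 K

Along an adiabat T P^((1−γ)/γ) is constant, so T₂ = T₁ (P₂/P₁)^((γ−1)/γ).
T₂ = 562 × (92.2/3.84)^(0.231) = 1170 K.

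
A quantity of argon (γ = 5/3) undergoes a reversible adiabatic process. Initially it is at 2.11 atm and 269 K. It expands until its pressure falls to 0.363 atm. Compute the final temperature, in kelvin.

T₂ ≈ 133 K

Adiabatic: T₂/T₁ = (P₂/P₁)^((γ−1)/γ).
T₂ = 269 × (0.363/2.11)^(2/5) = 133 K.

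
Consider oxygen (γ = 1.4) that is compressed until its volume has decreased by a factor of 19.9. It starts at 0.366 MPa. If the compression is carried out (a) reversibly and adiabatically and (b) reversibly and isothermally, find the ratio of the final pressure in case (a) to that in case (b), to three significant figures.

P_adiabatic / P_isothermal ≈ 3.31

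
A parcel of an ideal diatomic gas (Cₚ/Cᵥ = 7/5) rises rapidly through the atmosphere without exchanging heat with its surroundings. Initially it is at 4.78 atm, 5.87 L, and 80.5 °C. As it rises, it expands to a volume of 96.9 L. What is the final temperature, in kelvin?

T₂ ≈ 115 K

Adiabatic: T₁V₁^(γ−1) = T₂V₂^(γ−1) ⇒ T₂ = T₁ (V₁/V₂)^(γ−1).
T₁ = 80.5 °C = 353.6 K.
T₂ = 353.6 × (5.87/96.9)^(2/5) = 115.2 K.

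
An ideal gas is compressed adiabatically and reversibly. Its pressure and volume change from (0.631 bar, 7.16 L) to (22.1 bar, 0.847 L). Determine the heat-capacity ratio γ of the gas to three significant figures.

γ ≈ 1.67

PV^γ = const ⇒ γ = ln(P₂/P₁) / ln(V₁/V₂).
γ = ln(22.1/0.631) / ln(7.16/0.847) = 1.666.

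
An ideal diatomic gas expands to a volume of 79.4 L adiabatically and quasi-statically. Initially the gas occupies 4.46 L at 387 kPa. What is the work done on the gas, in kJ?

W ≈ -2.95 kJ

γ = 7/5 for a diatomic ideal gas.
P₂ = P₁(V₁/V₂)^γ = 387×(4.46/79.4)^(7/5) = 6.871 kPa.
For a reversible adiabat, W_by_gas = (P₁V₁ − P₂V₂)/(γ−1).
W_by = (387000×0.00446 − 6871×0.0794) / (2/5) = 2951 J.
W_on_gas = −W_by = -2951 J.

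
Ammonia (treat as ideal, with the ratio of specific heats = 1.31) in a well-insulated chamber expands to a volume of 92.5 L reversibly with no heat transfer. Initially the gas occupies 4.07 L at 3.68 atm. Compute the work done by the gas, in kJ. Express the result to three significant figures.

W ≈ 3.04 kJ

P₂ = P₁(V₁/V₂)^γ = 3.68×(4.07/92.5)^(1.31) = 0.06149 atm.
For a reversible adiabat, W_by_gas = (P₁V₁ − P₂V₂)/(γ−1).
W_by = (372900×0.00407 − 6230×0.0925) / (0.31) = 3037 J.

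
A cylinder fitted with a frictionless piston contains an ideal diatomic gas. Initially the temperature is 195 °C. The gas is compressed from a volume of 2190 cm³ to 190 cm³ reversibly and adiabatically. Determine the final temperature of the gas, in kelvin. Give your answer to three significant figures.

For a reversible adiabat TV^(γ−1) is constant, so T₂ = T₁ (V₁/V₂)^(γ−1).
For a diatomic ideal gas γ = 7/5, so γ−1 = 2/5.
T₁ = 195 °C = 468.1 K.
T₂ = 468.1 × (2190/190)^(2/5) = 1245 K.

T₂ ≈ 1240 K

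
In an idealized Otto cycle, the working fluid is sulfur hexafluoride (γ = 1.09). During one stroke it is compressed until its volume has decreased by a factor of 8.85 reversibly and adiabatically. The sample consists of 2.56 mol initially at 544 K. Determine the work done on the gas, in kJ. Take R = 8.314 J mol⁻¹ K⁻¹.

W ≈ 27.9 kJ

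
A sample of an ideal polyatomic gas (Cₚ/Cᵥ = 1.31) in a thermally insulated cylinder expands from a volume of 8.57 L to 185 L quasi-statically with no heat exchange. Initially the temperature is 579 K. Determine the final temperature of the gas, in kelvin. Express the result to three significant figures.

For a reversible adiabat TV^(γ−1) is constant, so T₂ = T₁ (V₁/V₂)^(γ−1).
T₂ = 579 × (8.57/185)^(0.31) = 223.4 K.

T₂ ≈ 223 K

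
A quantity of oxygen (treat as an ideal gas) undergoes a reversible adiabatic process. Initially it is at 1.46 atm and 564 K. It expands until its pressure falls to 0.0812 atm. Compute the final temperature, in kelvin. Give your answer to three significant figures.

T₂ ≈ 247 K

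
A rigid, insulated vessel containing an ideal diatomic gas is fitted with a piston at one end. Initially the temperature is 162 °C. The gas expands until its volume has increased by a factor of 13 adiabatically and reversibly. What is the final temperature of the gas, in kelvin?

For a reversible adiabat TV^(γ−1) is constant, so T₂ = T₁ (V₁/V₂)^(γ−1).
For a diatomic ideal gas γ = 7/5, so γ−1 = 2/5.
T₁ = 162 °C = 435.1 K.
T₂ = 435.1 × (1/13)^(2/5) = 156 K.

T₂ ≈ 156 K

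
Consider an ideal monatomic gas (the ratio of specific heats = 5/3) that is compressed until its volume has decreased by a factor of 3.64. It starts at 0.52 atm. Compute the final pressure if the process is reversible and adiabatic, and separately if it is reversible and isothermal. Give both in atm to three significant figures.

adiabatic: 4.48 atm; isothermal: 1.89 atm

Isothermal: P₂ = P₁(V₁/V₂) = 0.52×3.64 = 1.893 atm.
Adiabatic: P₂ = P₁(V₁/V₂)^γ = 0.52×3.64^(5/3) = 4.479 atm.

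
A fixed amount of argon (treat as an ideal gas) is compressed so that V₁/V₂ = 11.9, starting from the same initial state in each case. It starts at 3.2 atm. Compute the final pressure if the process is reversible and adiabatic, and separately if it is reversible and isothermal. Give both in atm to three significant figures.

adiabatic: 198 atm; isothermal: 38.1 atm

For a monatomic ideal gas γ = 5/3.
Isothermal: P₂ = P₁(V₁/V₂) = 3.2×11.9 = 38.08 atm.
Adiabatic: P₂ = P₁(V₁/V₂)^γ = 3.2×11.9^(5/3) = 198.5 atm.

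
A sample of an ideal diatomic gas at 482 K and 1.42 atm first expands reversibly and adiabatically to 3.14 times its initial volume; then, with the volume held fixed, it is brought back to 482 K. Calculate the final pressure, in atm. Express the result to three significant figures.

For a diatomic ideal gas γ = 7/5.
Adiabatic step (PV^γ = const): P₂ = 1.42×(1/3.14)^(7/5) = 0.2861 atm; T₂ = 482×(1/3.14)^(2/5) = 305 K.
Isochoric: P₃ = P₂(T₃/T₂) = 0.2861 × (482/305) = 0.4522 atm.

P₃ ≈ 0.452 atm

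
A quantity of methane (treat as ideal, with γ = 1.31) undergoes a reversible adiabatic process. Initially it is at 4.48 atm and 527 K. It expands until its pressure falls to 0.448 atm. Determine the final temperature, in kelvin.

Adiabatic: T₂/T₁ = (P₂/P₁)^((γ−1)/γ).
T₂ = 527 × (0.448/4.48)^(0.237) = 305.6 K.

T₂ ≈ 306 K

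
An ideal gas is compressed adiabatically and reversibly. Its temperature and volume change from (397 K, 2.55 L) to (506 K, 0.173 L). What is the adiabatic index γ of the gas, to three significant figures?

TV^(γ−1) = const ⇒ γ − 1 = ln(T₂/T₁) / ln(V₁/V₂).
γ = 1 + ln(506/397) / ln(2.55/0.173) = 1.09.

γ ≈ 1.09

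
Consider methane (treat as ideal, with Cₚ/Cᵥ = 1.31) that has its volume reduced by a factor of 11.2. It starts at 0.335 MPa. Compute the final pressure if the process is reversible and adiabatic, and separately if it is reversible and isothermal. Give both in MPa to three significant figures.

adiabatic: 7.93 MPa; isothermal: 3.75 MPa

Isothermal: P₂ = P₁(V₁/V₂) = 0.335×11.2 = 3.752 MPa.
Adiabatic: P₂ = P₁(V₁/V₂)^γ = 0.335×11.2^(1.31) = 7.935 MPa.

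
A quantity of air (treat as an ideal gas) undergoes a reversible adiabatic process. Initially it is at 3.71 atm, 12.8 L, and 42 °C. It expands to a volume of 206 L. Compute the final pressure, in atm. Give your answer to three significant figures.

Since PV^γ is constant along a reversible adiabat, P₂ = P₁ (V₁/V₂)^γ.
γ = 7/5 for a diatomic ideal gas.
P₂ = 3.71 × (12.8/206)^(7/5) = 0.07587 atm.

P₂ ≈ 0.0759 atm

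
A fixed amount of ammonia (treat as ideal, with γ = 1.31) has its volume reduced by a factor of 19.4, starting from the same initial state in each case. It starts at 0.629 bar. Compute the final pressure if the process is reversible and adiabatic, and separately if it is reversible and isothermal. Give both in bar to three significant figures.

adiabatic: 30.6 bar; isothermal: 12.2 bar

Isothermal: P₂ = P₁(V₁/V₂) = 0.629×19.4 = 12.2 bar.
Adiabatic: P₂ = P₁(V₁/V₂)^γ = 0.629×19.4^(1.31) = 30.6 bar.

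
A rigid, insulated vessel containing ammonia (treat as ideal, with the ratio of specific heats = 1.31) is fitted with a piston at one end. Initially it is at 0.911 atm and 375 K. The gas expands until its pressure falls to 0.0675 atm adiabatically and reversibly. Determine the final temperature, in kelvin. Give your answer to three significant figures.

T₂ ≈ 203 K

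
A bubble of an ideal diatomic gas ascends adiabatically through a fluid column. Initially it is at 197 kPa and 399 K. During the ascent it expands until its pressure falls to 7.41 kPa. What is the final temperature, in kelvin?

T₂ ≈ 156 K

Along an adiabat T P^((1−γ)/γ) is constant, so T₂ = T₁ (P₂/P₁)^((γ−1)/γ).
For a diatomic ideal gas γ = 7/5, so (γ−1)/γ = 2/7.
T₂ = 399 × (7.41/197)^(2/7) = 156.3 K.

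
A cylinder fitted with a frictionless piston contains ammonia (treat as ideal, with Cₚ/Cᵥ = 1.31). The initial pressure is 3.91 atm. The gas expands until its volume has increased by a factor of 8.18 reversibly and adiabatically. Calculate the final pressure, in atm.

Adiabatic: P₁V₁^γ = P₂V₂^γ ⇒ P₂ = P₁ (V₁/V₂)^γ.
P₂ = 3.91 × (1/8.18)^(1.31) = 0.2492 atm.

P₂ ≈ 0.249 atm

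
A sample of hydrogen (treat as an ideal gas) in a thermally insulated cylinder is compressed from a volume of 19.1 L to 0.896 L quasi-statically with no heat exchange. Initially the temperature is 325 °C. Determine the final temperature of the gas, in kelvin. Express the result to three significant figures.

T₂ ≈ 2030 K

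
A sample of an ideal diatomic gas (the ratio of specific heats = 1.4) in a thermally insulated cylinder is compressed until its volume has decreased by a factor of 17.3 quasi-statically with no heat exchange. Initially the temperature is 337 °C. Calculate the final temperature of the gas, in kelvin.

T₂ ≈ 1910 K

Adiabatic: T₁V₁^(γ−1) = T₂V₂^(γ−1) ⇒ T₂ = T₁ (V₁/V₂)^(γ−1).
T₁ = 337 °C = 610.1 K.
T₂ = 610.1 × 17.3^(0.4) = 1908 K.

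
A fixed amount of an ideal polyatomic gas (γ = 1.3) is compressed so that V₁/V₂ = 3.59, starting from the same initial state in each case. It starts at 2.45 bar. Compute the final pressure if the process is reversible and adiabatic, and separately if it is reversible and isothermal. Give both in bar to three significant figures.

Isothermal: P₂ = P₁(V₁/V₂) = 2.45×3.59 = 8.796 bar.
Adiabatic: P₂ = P₁(V₁/V₂)^γ = 2.45×3.59^(1.3) = 12.91 bar.

adiabatic: 12.9 bar; isothermal: 8.80 bar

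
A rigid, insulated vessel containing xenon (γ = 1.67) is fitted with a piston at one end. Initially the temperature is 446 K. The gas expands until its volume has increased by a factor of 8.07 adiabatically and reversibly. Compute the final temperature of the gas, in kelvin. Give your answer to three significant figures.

Adiabatic: T₁V₁^(γ−1) = T₂V₂^(γ−1) ⇒ T₂ = T₁ (V₁/V₂)^(γ−1).
T₂ = 446 × (1/8.07)^(0.67) = 110.1 K.

T₂ ≈ 110 K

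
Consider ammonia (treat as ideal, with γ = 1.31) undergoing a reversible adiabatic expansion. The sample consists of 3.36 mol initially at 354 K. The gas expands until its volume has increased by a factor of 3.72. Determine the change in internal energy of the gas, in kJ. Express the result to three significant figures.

ΔU ≈ -10.7 kJ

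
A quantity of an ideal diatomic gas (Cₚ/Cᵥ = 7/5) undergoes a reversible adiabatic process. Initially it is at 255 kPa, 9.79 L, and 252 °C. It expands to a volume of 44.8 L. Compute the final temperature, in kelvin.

T₂ ≈ 286 K

Adiabatic: T₁V₁^(γ−1) = T₂V₂^(γ−1) ⇒ T₂ = T₁ (V₁/V₂)^(γ−1).
T₁ = 252 °C = 525.1 K.
T₂ = 525.1 × (9.79/44.8)^(2/5) = 285.8 K.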